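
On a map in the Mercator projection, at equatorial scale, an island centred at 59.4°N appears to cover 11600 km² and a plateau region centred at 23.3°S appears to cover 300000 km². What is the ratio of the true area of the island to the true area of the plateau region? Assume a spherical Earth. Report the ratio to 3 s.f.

On Mercator the areal scale is sec²φ, so true area = apparent × cos²φ.
True area of island: 11600 × cos²(59.4°) = 11600 × 0.2591 = 3006 km².
True area of plateau region: 300000 × cos²(23.3°) = 300000 × 0.8435 = 253100 km².
Ratio = 3006 / 253100 ≈ 0.0119.

0.0119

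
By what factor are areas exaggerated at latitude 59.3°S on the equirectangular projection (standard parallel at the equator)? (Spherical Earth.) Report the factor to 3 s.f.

Plate carrée maps x = Rλ, y = Rφ. The meridian scale is h = 1 and the parallel scale is k = 1/cos φ = sec φ.
Areal scale = h·k = 1 × sec φ; at 59.3°, h = 1.000, k = 1.959, so h·k = 1.959.

1.96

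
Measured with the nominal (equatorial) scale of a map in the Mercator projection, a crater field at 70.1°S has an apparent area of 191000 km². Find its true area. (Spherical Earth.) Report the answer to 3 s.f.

22100 km²

The Mercator projection is conformal; its linear scale factor is the same in every direction and equals sec φ = 1/cos φ.
Areal scale = k² = sec²φ = 1/cos²(70.1°) = 1/0.3404² = 8.631.
True area = apparent / (areal scale) = 191000 / 8.631 ≈ 22100 km².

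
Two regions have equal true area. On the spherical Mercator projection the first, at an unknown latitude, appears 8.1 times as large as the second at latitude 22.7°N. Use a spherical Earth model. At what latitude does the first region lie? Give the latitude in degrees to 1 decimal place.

71.1°

For equal true areas on Mercator, apparent areas scale as sec²φ, so the ratio is cos²φ₂ / cos²φ₁.
cos²φ₂ / cos²φ₁ = 8.1  ⇒  cos φ₁ = cos 22.7° / √8.1 = 0.9225/2.846 = 0.3241.
φ₁ = arccos(0.3241) ≈ 71.1°.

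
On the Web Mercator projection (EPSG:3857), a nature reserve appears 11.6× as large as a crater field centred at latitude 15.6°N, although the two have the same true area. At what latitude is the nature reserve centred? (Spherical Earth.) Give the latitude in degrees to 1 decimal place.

On Mercator, (apparent₁)/(apparent₂) = sec²φ₁ / sec²φ₂ when true areas are equal.
cos²φ₂ / cos²φ₁ = 11.6  ⇒  cos φ₁ = cos 15.6° / √11.6 = 0.9632/3.406 = 0.2828.
φ₁ = arccos(0.2828) ≈ 73.6°.

73.6°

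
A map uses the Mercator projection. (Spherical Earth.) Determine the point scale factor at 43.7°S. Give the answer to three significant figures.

1.38

For Mercator, h = k = sec φ (a conformal cylindrical projection has a single point scale, 1/cos φ).
k = 1/cos 43.7° = 1/0.7230 = 1.383.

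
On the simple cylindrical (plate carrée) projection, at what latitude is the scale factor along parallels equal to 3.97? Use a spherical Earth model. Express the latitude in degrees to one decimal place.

75.4°

Plate carrée: h = 1, k = sec φ along parallels.
sec φ = 3.97  ⇒  cos φ = 0.2519  ⇒  φ ≈ 75.4°.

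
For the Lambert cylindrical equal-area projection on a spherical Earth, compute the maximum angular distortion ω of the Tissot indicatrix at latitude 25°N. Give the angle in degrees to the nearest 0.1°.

The Lambert cylindrical equal-area projection is the cylindrical equal-area projection with its standard parallel at the equator (φ₀ = 0). For cylindrical equal-area with standard parallel φ₀, h = cos φ / cos φ₀ and k = cos φ₀ / cos φ, so h·k = 1.
At 25°: h = 0.9063, k = 1.103; principal scales a = 1.103, b = 0.9063.
sin(ω/2) = (a − b)/(a + b) = 0.1971/2.010 = 0.09806, so ω = 2 arcsin(0.09806) ≈ 11.3°.

11.3°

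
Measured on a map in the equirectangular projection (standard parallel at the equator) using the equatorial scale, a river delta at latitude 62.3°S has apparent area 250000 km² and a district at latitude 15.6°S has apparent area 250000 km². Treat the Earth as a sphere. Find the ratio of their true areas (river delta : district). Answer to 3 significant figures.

On the plate carrée, areal scale = h·k = 1 × sec φ, so true area = apparent × cos φ.
True area of river delta: 250000 × cos(62.3°) = 250000 × 0.4648 = 116200 km².
True area of district: 250000 × cos(15.6°) = 250000 × 0.9632 = 240800 km².
Ratio = 116200 / 240800 ≈ 0.483.

0.483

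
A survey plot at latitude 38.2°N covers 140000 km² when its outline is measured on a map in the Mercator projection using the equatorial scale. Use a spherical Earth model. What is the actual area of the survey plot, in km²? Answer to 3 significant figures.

86500 km²

The Mercator projection is conformal; its linear scale factor is the same in every direction and equals sec φ = 1/cos φ.
Areal scale = k² = sec²φ = 1/cos²(38.2°) = 1/0.7859² = 1.619.
True area = apparent / (areal scale) = 140000 / 1.619 ≈ 86500 km².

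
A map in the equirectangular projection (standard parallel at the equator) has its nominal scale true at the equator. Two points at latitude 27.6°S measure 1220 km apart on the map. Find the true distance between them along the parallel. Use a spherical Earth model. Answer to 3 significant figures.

1080 km

In the plate carrée (x = Rλ, y = Rφ), meridians are true-scale (h = 1) and parallels are stretched by k = sec φ.
Along the parallel at 27.6°, map distances are exaggerated by k = sec 27.6° = 1.128.
True distance = 1220 / 1.128 = 1220 × cos 27.6° ≈ 1080 km.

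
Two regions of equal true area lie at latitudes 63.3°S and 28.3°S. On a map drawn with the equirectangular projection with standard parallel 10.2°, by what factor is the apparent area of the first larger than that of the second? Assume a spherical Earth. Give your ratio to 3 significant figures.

1.96

In the equirectangular projection with standard parallel φ₀ = 10.2° (x = Rλ cos φ₀, y = Rφ), meridians are true-scale (h = 1) and the parallel scale is k = cos φ₀ / cos φ.
Areal scale at 63.3°: h·k = 1.000 × 2.190 = 2.190.
Areal scale at 28.3°: h·k = 1.000 × 1.118 = 1.118.
Ratio = 2.190/1.118 ≈ 1.96.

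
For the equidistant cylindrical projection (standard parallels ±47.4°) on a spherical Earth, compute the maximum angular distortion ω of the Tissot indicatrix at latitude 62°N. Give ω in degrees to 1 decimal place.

With standard parallel φ₀ = 47.4°, the equirectangular projection gives x = Rλ cos φ₀, y = Rφ, so h = 1 and k = cos 47.4° / cos φ.
At 62°: h = 1.000, k = 1.442; principal scales a = 1.442, b = 1.000.
sin(ω/2) = (a − b)/(a + b) = 0.4418/2.442 = 0.1809, so ω = 2 arcsin(0.1809) ≈ 20.8°.

20.8°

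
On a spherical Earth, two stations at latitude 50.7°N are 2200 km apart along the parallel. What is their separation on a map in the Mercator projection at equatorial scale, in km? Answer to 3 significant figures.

Mercator is conformal, so the point scale is isotropic: h = k = sec φ = 1/cos φ.
Along the parallel, k = sec 50.7° = 1/0.6334 = 1.579.
Map distance = 2200 × 1.579 ≈ 3470 km.

3470 km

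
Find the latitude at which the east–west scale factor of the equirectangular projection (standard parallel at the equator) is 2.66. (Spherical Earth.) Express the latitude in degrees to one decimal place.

Plate carrée: h = 1, k = sec φ along parallels.
sec φ = 2.66  ⇒  cos φ = 0.3759  ⇒  φ ≈ 67.9°.

67.9°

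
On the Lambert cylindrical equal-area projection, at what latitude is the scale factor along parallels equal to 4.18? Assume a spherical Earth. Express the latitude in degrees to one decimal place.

The Lambert cylindrical equal-area projection is the cylindrical equal-area projection with its standard parallel at the equator (φ₀ = 0). Cylindrical equal-area (φ₀ = 0°): h = cos φ / cos 0° along meridians, k = cos 0° / cos φ along parallels; h·k = 1.
k = cos φ₀ / cos φ = 4.18  ⇒  cos φ = cos 0° / 4.18 = 0.2392.
φ = arccos(0.2392) ≈ 76.2°.

76.2°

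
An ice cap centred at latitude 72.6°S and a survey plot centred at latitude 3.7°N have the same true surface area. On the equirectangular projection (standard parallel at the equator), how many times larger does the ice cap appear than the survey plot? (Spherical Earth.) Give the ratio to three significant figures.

3.34

For the equirectangular projection with φ₀ = 0 (plate carrée), h = 1 along meridians and k = sec φ along parallels.
Areal scale at 72.6°: h·k = 1.000 × 3.344 = 3.344.
Areal scale at 3.7°: h·k = 1.000 × 1.002 = 1.002.
Ratio = 3.344/1.002 ≈ 3.34.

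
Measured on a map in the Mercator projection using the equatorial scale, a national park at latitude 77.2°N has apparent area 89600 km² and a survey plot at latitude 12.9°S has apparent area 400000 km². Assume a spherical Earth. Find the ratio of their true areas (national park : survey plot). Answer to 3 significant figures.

Since Mercator area scale is 1/cos²φ, the true area equals the apparent area multiplied by cos²φ.
True area of national park: 89600 × cos²(77.2°) = 89600 × 0.04908 = 4398 km².
True area of survey plot: 400000 × cos²(12.9°) = 400000 × 0.9502 = 380100 km².
Ratio = 4398 / 380100 ≈ 0.0116.

0.0116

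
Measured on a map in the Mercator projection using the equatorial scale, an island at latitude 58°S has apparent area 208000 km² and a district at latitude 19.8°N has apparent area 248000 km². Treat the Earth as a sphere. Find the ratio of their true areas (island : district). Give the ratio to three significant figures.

0.266

Since Mercator area scale is 1/cos²φ, the true area equals the apparent area multiplied by cos²φ.
True area of island: 208000 × cos²(58°) = 208000 × 0.2808 = 58410 km².
True area of district: 248000 × cos²(19.8°) = 248000 × 0.8853 = 219500 km².
Ratio = 58410 / 219500 ≈ 0.266.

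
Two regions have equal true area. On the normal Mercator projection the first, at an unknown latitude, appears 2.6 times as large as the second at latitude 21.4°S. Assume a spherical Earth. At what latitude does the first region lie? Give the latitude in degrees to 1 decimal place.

54.7°

On Mercator, (apparent₁)/(apparent₂) = sec²φ₁ / sec²φ₂ when true areas are equal.
cos²φ₂ / cos²φ₁ = 2.6  ⇒  cos φ₁ = cos 21.4° / √2.6 = 0.9311/1.612 = 0.5774.
φ₁ = arccos(0.5774) ≈ 54.7°.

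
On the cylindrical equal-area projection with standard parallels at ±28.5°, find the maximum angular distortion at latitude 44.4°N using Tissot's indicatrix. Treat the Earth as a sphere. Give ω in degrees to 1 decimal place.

23.6°

A cylindrical equal-area projection with standard parallel φ₀ has meridian scale h = cos φ / cos φ₀ and parallel scale k = cos φ₀ / cos φ (so areas are preserved, h·k = 1).
At 44.4°: h = 0.8130, k = 1.230; principal scales a = 1.230, b = 0.8130.
sin(ω/2) = (a − b)/(a + b) = 0.4170/2.043 = 0.2041, so ω = 2 arcsin(0.2041) ≈ 23.6°.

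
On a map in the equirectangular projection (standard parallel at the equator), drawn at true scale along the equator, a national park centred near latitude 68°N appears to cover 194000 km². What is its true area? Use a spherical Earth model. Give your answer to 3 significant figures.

In the plate carrée (x = Rλ, y = Rφ), meridians are true-scale (h = 1) and parallels are stretched by k = sec φ.
Areal scale = h·k = 1 × sec φ; at 68°, h = 1.000, k = 2.669, so h·k = 2.669.
True area = apparent / (areal scale) = 194000 / 2.669 ≈ 72700 km².

72700 km²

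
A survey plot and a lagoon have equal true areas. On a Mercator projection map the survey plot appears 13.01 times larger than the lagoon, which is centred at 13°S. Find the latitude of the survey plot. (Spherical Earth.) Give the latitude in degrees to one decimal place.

74.3°

For equal true areas on Mercator, apparent areas scale as sec²φ, so the ratio is cos²φ₂ / cos²φ₁.
cos²φ₂ / cos²φ₁ = 13.01  ⇒  cos φ₁ = cos 13° / √13.01 = 0.9744/3.607 = 0.2701.
φ₁ = arccos(0.2701) ≈ 74.3°.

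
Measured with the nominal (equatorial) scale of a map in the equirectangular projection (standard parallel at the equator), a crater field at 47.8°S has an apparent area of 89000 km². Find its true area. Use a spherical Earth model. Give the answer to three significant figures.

59800 km²

For the equirectangular projection with φ₀ = 0 (plate carrée), h = 1 along meridians and k = sec φ along parallels.
Areal scale = h·k = 1 × sec φ; at 47.8°, h = 1.000, k = 1.489, so h·k = 1.489.
True area = apparent / (areal scale) = 89000 / 1.489 ≈ 59800 km².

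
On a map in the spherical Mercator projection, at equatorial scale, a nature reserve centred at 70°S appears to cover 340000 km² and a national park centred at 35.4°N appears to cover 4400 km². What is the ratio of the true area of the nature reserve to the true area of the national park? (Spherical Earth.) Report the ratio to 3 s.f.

Mercator's areal exaggeration is sec²φ; hence true area = (apparent area) · cos²φ.
True area of nature reserve: 340000 × cos²(70°) = 340000 × 0.1170 = 39770 km².
True area of national park: 4400 × cos²(35.4°) = 4400 × 0.6644 = 2924 km².
Ratio = 39770 / 2924 ≈ 13.6.

13.6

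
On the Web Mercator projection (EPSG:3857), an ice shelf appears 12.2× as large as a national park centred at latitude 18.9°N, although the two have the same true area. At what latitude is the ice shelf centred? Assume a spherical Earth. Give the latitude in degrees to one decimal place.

For equal true areas on Mercator, apparent areas scale as sec²φ, so the ratio is cos²φ₂ / cos²φ₁.
cos²φ₂ / cos²φ₁ = 12.2  ⇒  cos φ₁ = cos 18.9° / √12.2 = 0.9461/3.493 = 0.2709.
φ₁ = arccos(0.2709) ≈ 74.3°.

74.3°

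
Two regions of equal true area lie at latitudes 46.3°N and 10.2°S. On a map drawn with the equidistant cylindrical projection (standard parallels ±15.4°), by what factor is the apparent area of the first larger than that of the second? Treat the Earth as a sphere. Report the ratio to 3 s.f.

In the equirectangular projection with standard parallel φ₀ = 15.4° (x = Rλ cos φ₀, y = Rφ), meridians are true-scale (h = 1) and the parallel scale is k = cos φ₀ / cos φ.
Areal scale at 46.3°: h·k = 1.000 × 1.395 = 1.395.
Areal scale at 10.2°: h·k = 1.000 × 0.9796 = 0.9796.
Ratio = 1.395/0.9796 ≈ 1.42.

1.42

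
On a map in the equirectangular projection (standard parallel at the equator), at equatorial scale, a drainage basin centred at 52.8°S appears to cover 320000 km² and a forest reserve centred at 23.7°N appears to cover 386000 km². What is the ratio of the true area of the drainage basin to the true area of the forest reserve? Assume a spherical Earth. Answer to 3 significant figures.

0.547

On the plate carrée, areal scale = h·k = 1 × sec φ, so true area = apparent × cos φ.
True area of drainage basin: 320000 × cos(52.8°) = 320000 × 0.6046 = 193500 km².
True area of forest reserve: 386000 × cos(23.7°) = 386000 × 0.9157 = 353400 km².
Ratio = 193500 / 353400 ≈ 0.547.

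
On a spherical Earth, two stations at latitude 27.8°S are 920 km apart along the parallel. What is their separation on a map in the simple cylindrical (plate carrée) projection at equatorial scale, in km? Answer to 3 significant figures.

1040 km

In the plate carrée (x = Rλ, y = Rφ), meridians are true-scale (h = 1) and parallels are stretched by k = sec φ.
Along the parallel, k = sec 27.8° = 1/0.8846 = 1.130.
Map distance = 920 × 1.130 ≈ 1040 km.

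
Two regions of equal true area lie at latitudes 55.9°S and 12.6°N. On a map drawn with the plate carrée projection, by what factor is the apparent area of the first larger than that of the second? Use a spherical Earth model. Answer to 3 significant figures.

1.74

In the plate carrée (x = Rλ, y = Rφ), meridians are true-scale (h = 1) and parallels are stretched by k = sec φ.
Areal scale at 55.9°: h·k = 1.000 × 1.784 = 1.784.
Areal scale at 12.6°: h·k = 1.000 × 1.025 = 1.025.
Ratio = 1.784/1.025 ≈ 1.74.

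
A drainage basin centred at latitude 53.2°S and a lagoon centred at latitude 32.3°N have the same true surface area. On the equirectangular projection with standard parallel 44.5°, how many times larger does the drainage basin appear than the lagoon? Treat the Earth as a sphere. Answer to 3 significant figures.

In the equirectangular projection with standard parallel φ₀ = 44.5° (x = Rλ cos φ₀, y = Rφ), meridians are true-scale (h = 1) and the parallel scale is k = cos φ₀ / cos φ.
Areal scale at 53.2°: h·k = 1.000 × 1.191 = 1.191.
Areal scale at 32.3°: h·k = 1.000 × 0.8438 = 0.8438.
Ratio = 1.191/0.8438 ≈ 1.41.

1.41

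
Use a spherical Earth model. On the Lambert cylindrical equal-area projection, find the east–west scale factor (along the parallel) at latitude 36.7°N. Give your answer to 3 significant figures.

The Lambert cylindrical equal-area projection is the cylindrical equal-area projection with its standard parallel at the equator (φ₀ = 0). Cylindrical equal-area (φ₀ = 0°): h = cos φ / cos 0° along meridians, k = cos 0° / cos φ along parallels; h·k = 1.
k = cos 0° / cos 36.7° = 1.000/0.8018 = 1.247.

1.25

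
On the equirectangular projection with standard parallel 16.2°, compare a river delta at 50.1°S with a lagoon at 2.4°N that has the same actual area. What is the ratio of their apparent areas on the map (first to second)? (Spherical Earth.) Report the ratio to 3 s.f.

In the equirectangular projection with standard parallel φ₀ = 16.2° (x = Rλ cos φ₀, y = Rφ), meridians are true-scale (h = 1) and the parallel scale is k = cos φ₀ / cos φ.
Areal scale at 50.1°: h·k = 1.000 × 1.497 = 1.497.
Areal scale at 2.4°: h·k = 1.000 × 0.9611 = 0.9611.
Ratio = 1.497/0.9611 ≈ 1.56.

1.56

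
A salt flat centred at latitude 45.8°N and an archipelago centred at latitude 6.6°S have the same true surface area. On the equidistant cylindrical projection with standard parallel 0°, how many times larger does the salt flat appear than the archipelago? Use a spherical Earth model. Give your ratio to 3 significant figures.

For the equirectangular projection with φ₀ = 0 (plate carrée), h = 1 along meridians and k = sec φ along parallels.
Areal scale at 45.8°: h·k = 1.000 × 1.434 = 1.434.
Areal scale at 6.6°: h·k = 1.000 × 1.007 = 1.007.
Ratio = 1.434/1.007 ≈ 1.42.

1.42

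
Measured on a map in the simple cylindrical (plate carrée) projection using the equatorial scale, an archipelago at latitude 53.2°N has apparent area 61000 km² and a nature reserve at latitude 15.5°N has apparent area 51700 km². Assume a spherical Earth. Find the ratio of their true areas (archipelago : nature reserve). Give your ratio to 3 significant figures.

0.733

Plate carrée has h = 1 and k = sec φ, giving areal scale sec φ; true area = (apparent area) · cos φ.
True area of archipelago: 61000 × cos(53.2°) = 61000 × 0.5990 = 36540 km².
True area of nature reserve: 51700 × cos(15.5°) = 51700 × 0.9636 = 49820 km².
Ratio = 36540 / 49820 ≈ 0.733.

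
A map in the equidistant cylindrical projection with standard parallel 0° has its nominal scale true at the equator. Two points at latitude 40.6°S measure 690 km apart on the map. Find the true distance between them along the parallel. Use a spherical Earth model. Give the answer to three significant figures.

For the equirectangular projection with φ₀ = 0 (plate carrée), h = 1 along meridians and k = sec φ along parallels.
Along the parallel at 40.6°, map distances are exaggerated by k = sec 40.6° = 1.317.
True distance = 690 / 1.317 = 690 × cos 40.6° ≈ 524 km.

524 km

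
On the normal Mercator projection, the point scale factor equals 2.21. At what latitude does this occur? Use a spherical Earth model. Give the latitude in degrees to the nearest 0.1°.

Mercator scale is k = sec φ = 1/cos φ.
1/cos φ = 2.21  ⇒  cos φ = 0.4525  ⇒  φ = arccos(0.4525) ≈ 63.1°.

63.1°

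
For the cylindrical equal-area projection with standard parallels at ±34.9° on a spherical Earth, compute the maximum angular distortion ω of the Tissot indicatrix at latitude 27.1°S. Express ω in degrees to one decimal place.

For cylindrical equal-area with standard parallel φ₀, h = cos φ / cos φ₀ and k = cos φ₀ / cos φ, so h·k = 1.
At 27.1°: h = 1.085, k = 0.9213; principal scales a = 1.085, b = 0.9213.
sin(ω/2) = (a − b)/(a + b) = 0.1641/2.007 = 0.08179, so ω = 2 arcsin(0.08179) ≈ 9.4°.

9.4°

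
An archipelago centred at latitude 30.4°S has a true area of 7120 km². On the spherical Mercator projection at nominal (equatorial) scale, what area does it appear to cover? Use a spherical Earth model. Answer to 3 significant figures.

For Mercator, h = k = sec φ (a conformal cylindrical projection has a single point scale, 1/cos φ).
Areal scale = k² = sec²φ = 1/cos²(30.4°) = 1/0.8625² = 1.344.
Apparent area = 7120 × 1.344 ≈ 9570 km².

9570 km²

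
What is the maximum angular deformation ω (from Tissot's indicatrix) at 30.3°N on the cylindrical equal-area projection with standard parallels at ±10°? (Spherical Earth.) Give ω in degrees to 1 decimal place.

Cylindrical equal-area (φ₀ = 10°): h = cos φ / cos 10° along meridians, k = cos 10° / cos φ along parallels; h·k = 1.
At 30.3°: h = 0.8767, k = 1.141; principal scales a = 1.141, b = 0.8767.
sin(ω/2) = (a − b)/(a + b) = 0.2639/2.017 = 0.1308, so ω = 2 arcsin(0.1308) ≈ 15.0°.

15.0°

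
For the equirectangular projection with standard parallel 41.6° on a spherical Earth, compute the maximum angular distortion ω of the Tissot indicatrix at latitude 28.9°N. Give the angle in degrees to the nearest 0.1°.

9.0°

The equidistant cylindrical projection with φ₀ = 41.6° has h = 1 (meridians true) and k = cos φ₀ / cos φ along parallels.
At 28.9°: h = 1.000, k = 0.8542; principal scales a = 1.000, b = 0.8542.
sin(ω/2) = (a − b)/(a + b) = 0.1458/1.854 = 0.07865, so ω = 2 arcsin(0.07865) ≈ 9.0°.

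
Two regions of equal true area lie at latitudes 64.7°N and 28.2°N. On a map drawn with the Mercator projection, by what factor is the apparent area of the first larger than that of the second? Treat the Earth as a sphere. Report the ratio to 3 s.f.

4.25

On Mercator, area is exaggerated by sec²φ = 1/cos²φ.
At 64.7°: sec²(64.7°) = 1/0.4274² = 5.475.
At 28.2°: sec²(28.2°) = 1/0.8813² = 1.288.
Ratio = 5.475/1.288 = cos²(28.2°)/cos²(64.7°) ≈ 4.25.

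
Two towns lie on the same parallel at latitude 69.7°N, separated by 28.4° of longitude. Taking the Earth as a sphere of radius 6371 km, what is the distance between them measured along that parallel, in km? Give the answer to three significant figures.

Arc length along a parallel = R cos φ · Δλ (with Δλ in radians).
= 6371 × cos 69.7° × (28.4° × π/180) = 6371 × 0.3469 × 0.4957 ≈ 1100 km.

1100 km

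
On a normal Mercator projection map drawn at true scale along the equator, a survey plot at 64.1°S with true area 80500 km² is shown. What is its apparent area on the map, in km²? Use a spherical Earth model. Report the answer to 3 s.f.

422000 km²

The Mercator projection is conformal; its linear scale factor is the same in every direction and equals sec φ = 1/cos φ.
Areal scale = k² = sec²φ = 1/cos²(64.1°) = 1/0.4368² = 5.241.
Apparent area = 80500 × 5.241 ≈ 422000 km².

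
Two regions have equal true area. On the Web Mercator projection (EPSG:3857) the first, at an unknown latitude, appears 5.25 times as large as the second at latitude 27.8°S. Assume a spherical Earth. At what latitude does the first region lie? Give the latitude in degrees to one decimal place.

Mercator areal scale is sec²φ, so apparent-area ratio = sec²φ₁ / sec²φ₂ = cos²φ₂ / cos²φ₁.
cos²φ₂ / cos²φ₁ = 5.25  ⇒  cos φ₁ = cos 27.8° / √5.25 = 0.8846/2.291 = 0.3861.
φ₁ = arccos(0.3861) ≈ 67.3°.

67.3°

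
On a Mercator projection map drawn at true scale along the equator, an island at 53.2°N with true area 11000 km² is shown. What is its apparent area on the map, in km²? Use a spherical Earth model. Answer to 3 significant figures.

Mercator is conformal, so the point scale is isotropic: h = k = sec φ = 1/cos φ.
Areal scale = k² = sec²φ = 1/cos²(53.2°) = 1/0.5990² = 2.787.
Apparent area = 11000 × 2.787 ≈ 30700 km².

30700 km²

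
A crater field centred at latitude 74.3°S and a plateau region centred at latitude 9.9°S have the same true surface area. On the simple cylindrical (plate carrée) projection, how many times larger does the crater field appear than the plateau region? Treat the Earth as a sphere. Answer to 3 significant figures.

3.64

For the equirectangular projection with φ₀ = 0 (plate carrée), h = 1 along meridians and k = sec φ along parallels.
Areal scale at 74.3°: h·k = 1.000 × 3.695 = 3.695.
Areal scale at 9.9°: h·k = 1.000 × 1.015 = 1.015.
Ratio = 3.695/1.015 ≈ 3.64.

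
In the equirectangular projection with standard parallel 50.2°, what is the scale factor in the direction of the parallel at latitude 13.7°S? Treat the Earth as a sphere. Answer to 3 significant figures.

In the equirectangular projection with standard parallel φ₀ = 50.2° (x = Rλ cos φ₀, y = Rφ), meridians are true-scale (h = 1) and the parallel scale is k = cos φ₀ / cos φ.
k = cos 50.2° / cos 13.7° = 0.6401/0.9715 = 0.6589.

0.659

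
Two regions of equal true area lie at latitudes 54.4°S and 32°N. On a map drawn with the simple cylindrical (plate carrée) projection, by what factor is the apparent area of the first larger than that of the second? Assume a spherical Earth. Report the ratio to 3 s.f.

1.46

For the equirectangular projection with φ₀ = 0 (plate carrée), h = 1 along meridians and k = sec φ along parallels.
Areal scale at 54.4°: h·k = 1.000 × 1.718 = 1.718.
Areal scale at 32°: h·k = 1.000 × 1.179 = 1.179.
Ratio = 1.718/1.179 ≈ 1.46.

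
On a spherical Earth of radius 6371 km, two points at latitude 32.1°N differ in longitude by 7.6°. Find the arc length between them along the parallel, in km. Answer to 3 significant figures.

716 km

Arc length along a parallel = R cos φ · Δλ (with Δλ in radians).
= 6371 × cos 32.1° × (7.6° × π/180) = 6371 × 0.8471 × 0.1326 ≈ 716 km.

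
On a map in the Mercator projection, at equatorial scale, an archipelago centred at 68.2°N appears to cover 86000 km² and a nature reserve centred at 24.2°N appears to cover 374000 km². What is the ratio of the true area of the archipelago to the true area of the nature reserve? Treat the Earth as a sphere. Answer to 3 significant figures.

0.0381

On Mercator the areal scale is sec²φ, so true area = apparent × cos²φ.
True area of archipelago: 86000 × cos²(68.2°) = 86000 × 0.1379 = 11860 km².
True area of nature reserve: 374000 × cos²(24.2°) = 374000 × 0.8320 = 311200 km².
Ratio = 11860 / 311200 ≈ 0.0381.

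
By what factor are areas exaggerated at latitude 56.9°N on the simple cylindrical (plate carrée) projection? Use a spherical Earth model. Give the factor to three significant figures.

1.83

Plate carrée maps x = Rλ, y = Rφ. The meridian scale is h = 1 and the parallel scale is k = 1/cos φ = sec φ.
Areal scale = h·k = 1 × sec φ; at 56.9°, h = 1.000, k = 1.831, so h·k = 1.831.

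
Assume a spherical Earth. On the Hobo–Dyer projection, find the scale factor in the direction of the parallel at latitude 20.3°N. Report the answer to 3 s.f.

Hobo–Dyer is a cylindrical equal-area projection with standard parallels at ±37.5°. Cylindrical equal-area (φ₀ = 37.5°): h = cos φ / cos 37.5° along meridians, k = cos 37.5° / cos φ along parallels; h·k = 1.
k = cos 37.5° / cos 20.3° = 0.7934/0.9379 = 0.8459.

0.846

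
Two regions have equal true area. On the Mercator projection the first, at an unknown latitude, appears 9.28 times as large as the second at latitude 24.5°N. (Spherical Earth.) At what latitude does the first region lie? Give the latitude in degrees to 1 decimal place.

Mercator areal scale is sec²φ, so apparent-area ratio = sec²φ₁ / sec²φ₂ = cos²φ₂ / cos²φ₁.
cos²φ₂ / cos²φ₁ = 9.28  ⇒  cos φ₁ = cos 24.5° / √9.28 = 0.9100/3.046 = 0.2987.
φ₁ = arccos(0.2987) ≈ 72.6°.

72.6°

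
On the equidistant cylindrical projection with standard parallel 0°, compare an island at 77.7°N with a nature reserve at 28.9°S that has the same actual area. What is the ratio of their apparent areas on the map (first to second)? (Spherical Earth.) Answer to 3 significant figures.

In the plate carrée (x = Rλ, y = Rφ), meridians are true-scale (h = 1) and parallels are stretched by k = sec φ.
Areal scale at 77.7°: h·k = 1.000 × 4.694 = 4.694.
Areal scale at 28.9°: h·k = 1.000 × 1.142 = 1.142.
Ratio = 4.694/1.142 ≈ 4.11.

4.11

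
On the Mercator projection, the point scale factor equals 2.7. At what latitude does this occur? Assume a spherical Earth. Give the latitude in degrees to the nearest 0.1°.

68.3°

Mercator scale is k = sec φ = 1/cos φ.
1/cos φ = 2.7  ⇒  cos φ = 0.3704  ⇒  φ = arccos(0.3704) ≈ 68.3°.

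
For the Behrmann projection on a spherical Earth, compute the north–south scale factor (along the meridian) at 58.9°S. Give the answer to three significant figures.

Behrmann is a cylindrical equal-area projection with standard parallels at ±30°. For cylindrical equal-area with standard parallel φ₀, h = cos φ / cos φ₀ and k = cos φ₀ / cos φ, so h·k = 1.
h = cos 58.9° / cos 30° = 0.5165/0.8660 = 0.5964.

0.596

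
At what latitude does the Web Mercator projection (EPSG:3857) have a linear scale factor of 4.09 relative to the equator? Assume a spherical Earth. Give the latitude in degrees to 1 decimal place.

Mercator scale is k = sec φ = 1/cos φ.
1/cos φ = 4.09  ⇒  cos φ = 0.2445  ⇒  φ = arccos(0.2445) ≈ 75.8°.

75.8°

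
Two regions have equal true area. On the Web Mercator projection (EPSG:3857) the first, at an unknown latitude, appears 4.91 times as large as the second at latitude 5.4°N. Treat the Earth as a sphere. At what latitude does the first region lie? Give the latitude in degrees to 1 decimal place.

63.3°

Mercator areal scale is sec²φ, so apparent-area ratio = sec²φ₁ / sec²φ₂ = cos²φ₂ / cos²φ₁.
cos²φ₂ / cos²φ₁ = 4.91  ⇒  cos φ₁ = cos 5.4° / √4.91 = 0.9956/2.216 = 0.4493.
φ₁ = arccos(0.4493) ≈ 63.3°.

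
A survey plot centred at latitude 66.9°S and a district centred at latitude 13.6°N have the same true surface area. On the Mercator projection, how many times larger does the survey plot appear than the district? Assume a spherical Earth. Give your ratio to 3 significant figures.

On Mercator, area is exaggerated by sec²φ = 1/cos²φ.
At 66.9°: sec²(66.9°) = 1/0.3923² = 6.497.
At 13.6°: sec²(13.6°) = 1/0.9720² = 1.059.
Ratio = 6.497/1.059 = cos²(13.6°)/cos²(66.9°) ≈ 6.14.

6.14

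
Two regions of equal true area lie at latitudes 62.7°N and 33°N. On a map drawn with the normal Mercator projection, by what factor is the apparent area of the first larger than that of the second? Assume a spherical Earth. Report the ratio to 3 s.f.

Mercator areal scale is sec²φ.
At 62.7°: sec²(62.7°) = 1/0.4586² = 4.754.
At 33°: sec²(33°) = 1/0.8387² = 1.422.
Ratio = 4.754/1.422 = cos²(33°)/cos²(62.7°) ≈ 3.34.

3.34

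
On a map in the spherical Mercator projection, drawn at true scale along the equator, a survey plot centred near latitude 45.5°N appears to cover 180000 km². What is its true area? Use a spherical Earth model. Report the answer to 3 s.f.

The Mercator projection is conformal; its linear scale factor is the same in every direction and equals sec φ = 1/cos φ.
Areal scale = k² = sec²φ = 1/cos²(45.5°) = 1/0.7009² = 2.036.
True area = apparent / (areal scale) = 180000 / 2.036 ≈ 88400 km².

88400 km²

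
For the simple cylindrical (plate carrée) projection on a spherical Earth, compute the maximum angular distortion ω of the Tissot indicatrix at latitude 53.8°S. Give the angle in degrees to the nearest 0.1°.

For the equirectangular projection with φ₀ = 0 (plate carrée), h = 1 along meridians and k = sec φ along parallels.
At 53.8°: h = 1.000, k = 1.693; principal scales a = 1.693, b = 1.000.
sin(ω/2) = (a − b)/(a + b) = 0.6932/2.693 = 0.2574, so ω = 2 arcsin(0.2574) ≈ 29.8°.

29.8°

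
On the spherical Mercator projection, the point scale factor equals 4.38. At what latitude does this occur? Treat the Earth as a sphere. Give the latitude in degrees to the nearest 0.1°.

Mercator scale is k = sec φ = 1/cos φ.
1/cos φ = 4.38  ⇒  cos φ = 0.2283  ⇒  φ = arccos(0.2283) ≈ 76.8°.

76.8°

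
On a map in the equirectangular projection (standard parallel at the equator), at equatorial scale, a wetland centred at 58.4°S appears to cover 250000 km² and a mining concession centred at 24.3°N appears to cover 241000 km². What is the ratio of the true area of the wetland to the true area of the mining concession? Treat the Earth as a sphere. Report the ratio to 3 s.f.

0.596

Plate carrée has h = 1 and k = sec φ, giving areal scale sec φ; true area = (apparent area) · cos φ.
True area of wetland: 250000 × cos(58.4°) = 250000 × 0.5240 = 131000 km².
True area of mining concession: 241000 × cos(24.3°) = 241000 × 0.9114 = 219600 km².
Ratio = 131000 / 219600 ≈ 0.596.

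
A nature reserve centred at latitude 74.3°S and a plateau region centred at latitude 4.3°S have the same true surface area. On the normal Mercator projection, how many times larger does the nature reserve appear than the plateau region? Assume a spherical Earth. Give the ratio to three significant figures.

13.6

Mercator is conformal with k = sec φ, so areal scale = k² = sec²φ.
At 74.3°: sec²(74.3°) = 1/0.2706² = 13.66.
At 4.3°: sec²(4.3°) = 1/0.9972² = 1.006.
Ratio = 13.66/1.006 = cos²(4.3°)/cos²(74.3°) ≈ 13.6.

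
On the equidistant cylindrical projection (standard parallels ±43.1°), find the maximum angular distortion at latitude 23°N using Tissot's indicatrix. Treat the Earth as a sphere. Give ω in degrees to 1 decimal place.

13.2°

In the equirectangular projection with standard parallel φ₀ = 43.1° (x = Rλ cos φ₀, y = Rφ), meridians are true-scale (h = 1) and the parallel scale is k = cos φ₀ / cos φ.
At 23°: h = 1.000, k = 0.7932; principal scales a = 1.000, b = 0.7932.
sin(ω/2) = (a − b)/(a + b) = 0.2068/1.793 = 0.1153, so ω = 2 arcsin(0.1153) ≈ 13.2°.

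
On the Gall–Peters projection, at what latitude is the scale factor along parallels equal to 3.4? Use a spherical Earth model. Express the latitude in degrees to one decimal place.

Gall–Peters is a cylindrical equal-area projection with standard parallels at ±45°. For cylindrical equal-area with standard parallel φ₀, h = cos φ / cos φ₀ and k = cos φ₀ / cos φ, so h·k = 1.
k = cos φ₀ / cos φ = 3.4  ⇒  cos φ = cos 45° / 3.4 = 0.2080.
φ = arccos(0.2080) ≈ 78.0°.

78.0°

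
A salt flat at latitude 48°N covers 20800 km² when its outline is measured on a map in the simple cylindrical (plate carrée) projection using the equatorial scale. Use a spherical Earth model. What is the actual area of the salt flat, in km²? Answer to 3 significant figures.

13900 km²

For the equirectangular projection with φ₀ = 0 (plate carrée), h = 1 along meridians and k = sec φ along parallels.
Areal scale = h·k = 1 × sec φ; at 48°, h = 1.000, k = 1.494, so h·k = 1.494.
True area = apparent / (areal scale) = 20800 / 1.494 ≈ 13900 km².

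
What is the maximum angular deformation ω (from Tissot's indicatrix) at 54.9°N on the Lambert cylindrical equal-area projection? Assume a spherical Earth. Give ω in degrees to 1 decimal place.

The Lambert cylindrical equal-area projection is the cylindrical equal-area projection with its standard parallel at the equator (φ₀ = 0). A cylindrical equal-area projection with standard parallel φ₀ has meridian scale h = cos φ / cos φ₀ and parallel scale k = cos φ₀ / cos φ (so areas are preserved, h·k = 1).
At 54.9°: h = 0.5750, k = 1.739; principal scales a = 1.739, b = 0.5750.
sin(ω/2) = (a − b)/(a + b) = 1.164/2.314 = 0.5030, so ω = 2 arcsin(0.5030) ≈ 60.4°.

60.4°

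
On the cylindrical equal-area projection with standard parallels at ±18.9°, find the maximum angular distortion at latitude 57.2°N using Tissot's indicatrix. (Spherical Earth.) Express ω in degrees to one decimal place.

For cylindrical equal-area with standard parallel φ₀, h = cos φ / cos φ₀ and k = cos φ₀ / cos φ, so h·k = 1.
At 57.2°: h = 0.5726, k = 1.746; principal scales a = 1.746, b = 0.5726.
sin(ω/2) = (a − b)/(a + b) = 1.174/2.319 = 0.5062, so ω = 2 arcsin(0.5062) ≈ 60.8°.

60.8°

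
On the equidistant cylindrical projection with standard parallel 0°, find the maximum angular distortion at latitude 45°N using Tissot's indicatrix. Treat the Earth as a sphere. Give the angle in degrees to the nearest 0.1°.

For the equirectangular projection with φ₀ = 0 (plate carrée), h = 1 along meridians and k = sec φ along parallels.
At 45°: h = 1.000, k = 1.414; principal scales a = 1.414, b = 1.000.
sin(ω/2) = (a − b)/(a + b) = 0.4142/2.414 = 0.1716, so ω = 2 arcsin(0.1716) ≈ 19.8°.

19.8°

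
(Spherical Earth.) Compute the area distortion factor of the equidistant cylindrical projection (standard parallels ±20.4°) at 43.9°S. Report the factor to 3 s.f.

1.30

In the equirectangular projection with standard parallel φ₀ = 20.4° (x = Rλ cos φ₀, y = Rφ), meridians are true-scale (h = 1) and the parallel scale is k = cos φ₀ / cos φ.
Areal scale = h·k = 1 × cos φ₀ / cos φ; at 43.9°, h = 1.000, k = 1.301, so h·k = 1.301.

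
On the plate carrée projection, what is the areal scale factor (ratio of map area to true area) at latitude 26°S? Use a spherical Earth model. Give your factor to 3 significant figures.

1.11

In the plate carrée (x = Rλ, y = Rφ), meridians are true-scale (h = 1) and parallels are stretched by k = sec φ.
Areal scale = h·k = 1 × sec φ; at 26°, h = 1.000, k = 1.113, so h·k = 1.113.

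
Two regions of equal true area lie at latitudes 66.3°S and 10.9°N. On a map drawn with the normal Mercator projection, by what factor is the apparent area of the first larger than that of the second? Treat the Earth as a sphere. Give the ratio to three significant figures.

Mercator areal scale is sec²φ.
At 66.3°: sec²(66.3°) = 1/0.4019² = 6.190.
At 10.9°: sec²(10.9°) = 1/0.9820² = 1.037.
Ratio = 6.190/1.037 = cos²(10.9°)/cos²(66.3°) ≈ 5.97.

5.97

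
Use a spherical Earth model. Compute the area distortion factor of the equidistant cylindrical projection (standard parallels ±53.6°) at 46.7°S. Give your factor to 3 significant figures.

In the equirectangular projection with standard parallel φ₀ = 53.6° (x = Rλ cos φ₀, y = Rφ), meridians are true-scale (h = 1) and the parallel scale is k = cos φ₀ / cos φ.
Areal scale = h·k = 1 × cos φ₀ / cos φ; at 46.7°, h = 1.000, k = 0.8653, so h·k = 0.8653.

0.865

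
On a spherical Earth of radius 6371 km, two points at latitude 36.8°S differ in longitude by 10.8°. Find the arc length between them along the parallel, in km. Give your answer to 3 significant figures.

Arc length along a parallel = R cos φ · Δλ (with Δλ in radians).
= 6371 × cos 36.8° × (10.8° × π/180) = 6371 × 0.8007 × 0.1885 ≈ 962 km.

962 km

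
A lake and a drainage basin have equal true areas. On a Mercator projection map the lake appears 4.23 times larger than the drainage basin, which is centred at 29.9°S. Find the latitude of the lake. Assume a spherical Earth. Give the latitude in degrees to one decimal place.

On Mercator, (apparent₁)/(apparent₂) = sec²φ₁ / sec²φ₂ when true areas are equal.
cos²φ₂ / cos²φ₁ = 4.23  ⇒  cos φ₁ = cos 29.9° / √4.23 = 0.8669/2.057 = 0.4215.
φ₁ = arccos(0.4215) ≈ 65.1°.

65.1°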